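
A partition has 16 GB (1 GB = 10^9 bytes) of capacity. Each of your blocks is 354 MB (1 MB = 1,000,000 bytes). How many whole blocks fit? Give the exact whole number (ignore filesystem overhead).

45

Capacity: 16 GB = 16,000,000,000 bytes
Per item: 354 MB = 354,000,000 bytes
⌊16,000,000,000 / 354,000,000⌋ = 45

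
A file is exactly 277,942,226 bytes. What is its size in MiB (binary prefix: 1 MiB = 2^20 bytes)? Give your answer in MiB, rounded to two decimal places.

265.07 MiB

277,942,226 bytes given.
1 MiB = 1,048,576 bytes
277,942,226 / 1,048,576 = 265.07 MiB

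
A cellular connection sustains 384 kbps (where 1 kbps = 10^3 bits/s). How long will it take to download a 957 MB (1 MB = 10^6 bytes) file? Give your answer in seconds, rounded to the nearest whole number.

19,938 seconds

957 MB = 957,000,000 bytes = 7,656,000,000 bits
384 kbps = 384,000 bits/s
time = 7,656,000,000 / 384,000 = 19,938 s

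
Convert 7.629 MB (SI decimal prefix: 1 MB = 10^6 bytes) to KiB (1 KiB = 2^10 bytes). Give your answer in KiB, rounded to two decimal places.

7,450.20 KiB

7.629 MB × 1,000,000 bytes/MB = 7,629,000 bytes
1 KiB = 1,024 bytes
7,629,000 / 1,024 = 7,450.20 KiB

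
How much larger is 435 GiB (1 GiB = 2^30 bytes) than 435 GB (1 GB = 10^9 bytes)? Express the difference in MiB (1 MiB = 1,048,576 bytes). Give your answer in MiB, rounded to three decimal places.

435 GiB = 435 × 1,073,741,824 = 467,077,693,440 bytes
435 GB = 435 × 1,000,000,000 = 435,000,000,000 bytes
difference = 32,077,693,440 bytes
32,077,693,440 / 1,048,576 = 30,591.672 MiB

30,591.672 MiB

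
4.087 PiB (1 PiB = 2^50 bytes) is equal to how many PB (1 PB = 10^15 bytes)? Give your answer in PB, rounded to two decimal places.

4.087 PiB = 4.087 × 2^50 bytes = 4,601,552,919,265,804.288 bytes
1 PB = 10^15 bytes = 1,000,000,000,000,000 bytes
4,601,552,919,265,804.288 / 1,000,000,000,000,000 = 4.60 PB

4.60 PB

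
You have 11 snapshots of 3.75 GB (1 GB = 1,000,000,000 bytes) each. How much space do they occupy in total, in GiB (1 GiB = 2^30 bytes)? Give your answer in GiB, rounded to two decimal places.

38.42 GiB

Total = 11 × 3.75 GB = 41.25 GB
= 41.25 × 1,000,000,000 bytes = 41,250,000,000 bytes
1 GiB = 1,073,741,824 bytes
41,250,000,000 / 1,073,741,824 = 38.42 GiB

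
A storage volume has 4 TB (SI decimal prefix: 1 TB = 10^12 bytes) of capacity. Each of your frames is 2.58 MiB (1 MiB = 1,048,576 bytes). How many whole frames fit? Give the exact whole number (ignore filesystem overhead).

1,478,564

Capacity: 4 TB = 4,000,000,000,000 bytes
Per item: 2.58 MiB = 2,705,326.08 bytes
⌊4,000,000,000,000 / 2,705,326.08⌋ = 1,478,564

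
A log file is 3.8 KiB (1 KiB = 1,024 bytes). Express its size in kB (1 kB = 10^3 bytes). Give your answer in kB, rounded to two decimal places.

3.89 kB

3.8 KiB = 3.8 × 2^10 bytes = 3,891.2 bytes
1 kB = 10^3 bytes = 1,000 bytes
3,891.2 / 1,000 = 3.89 kB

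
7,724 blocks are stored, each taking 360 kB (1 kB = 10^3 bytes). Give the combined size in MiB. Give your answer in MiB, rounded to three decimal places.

Total = 7,724 × 360 kB = 2,780,640 kB
= 2,780,640 × 1,000 bytes = 2,780,640,000 bytes
1 MiB = 1,048,576 bytes
2,780,640,000 / 1,048,576 = 2,651.825 MiB

2,651.825 MiB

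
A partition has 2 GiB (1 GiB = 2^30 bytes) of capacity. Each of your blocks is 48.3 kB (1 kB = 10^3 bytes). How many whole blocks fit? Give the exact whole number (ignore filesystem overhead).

44,461

Capacity: 2 GiB = 2,147,483,648 bytes
Per item: 48.3 kB = 48,300 bytes
⌊2,147,483,648 / 48,300⌋ = 44,461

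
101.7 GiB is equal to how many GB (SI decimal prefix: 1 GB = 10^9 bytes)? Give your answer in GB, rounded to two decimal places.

109.20 GB

101.7 GiB = 101.7 × 2^30 bytes = 109,199,543,500.8 bytes
1 GB = 1,000,000,000 bytes
109,199,543,500.8 / 1,000,000,000 = 109.20 GB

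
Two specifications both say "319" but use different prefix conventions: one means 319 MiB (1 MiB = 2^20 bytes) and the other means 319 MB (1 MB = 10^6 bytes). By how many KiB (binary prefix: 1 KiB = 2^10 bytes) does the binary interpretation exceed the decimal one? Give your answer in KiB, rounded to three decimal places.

15,132.563 KiB

319 MiB = 319 × 1,048,576 = 334,495,744 bytes
319 MB = 319 × 1,000,000 = 319,000,000 bytes
difference = 15,495,744 bytes
15,495,744 / 1,024 = 15,132.563 KiB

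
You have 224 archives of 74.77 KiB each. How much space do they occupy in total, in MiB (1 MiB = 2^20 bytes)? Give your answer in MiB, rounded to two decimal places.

16.36 MiB

Total = 224 × 74.77 KiB = 16748.48 KiB
= 16748.48 × 1,024 bytes = 17,150,443.52 bytes
1 MiB = 1,048,576 bytes
17,150,443.52 / 1,048,576 = 16.36 MiB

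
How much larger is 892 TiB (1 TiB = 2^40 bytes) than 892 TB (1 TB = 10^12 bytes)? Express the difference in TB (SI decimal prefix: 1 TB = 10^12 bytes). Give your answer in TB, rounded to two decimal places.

892 TiB = 892 × 1,099,511,627,776 = 980,764,371,976,192 bytes
892 TB = 892 × 1,000,000,000,000 = 892,000,000,000,000 bytes
difference = 88,764,371,976,192 bytes
88,764,371,976,192 / 1,000,000,000,000 = 88.76 TB

88.76 TB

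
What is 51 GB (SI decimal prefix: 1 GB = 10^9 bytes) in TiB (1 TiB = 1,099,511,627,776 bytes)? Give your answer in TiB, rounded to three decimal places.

51 GB = 51 × 10^9 bytes = 51,000,000,000 bytes
1 TiB = 1,099,511,627,776 bytes
51,000,000,000 / 1,099,511,627,776 = 0.046 TiB

0.046 TiB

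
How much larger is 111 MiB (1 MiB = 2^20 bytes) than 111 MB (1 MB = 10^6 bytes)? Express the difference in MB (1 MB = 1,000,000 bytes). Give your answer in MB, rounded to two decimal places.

5.39 MB

111 MiB = 111 × 1,048,576 = 116,391,936 bytes
111 MB = 111 × 1,000,000 = 111,000,000 bytes
difference = 5,391,936 bytes
5,391,936 / 1,000,000 = 5.39 MB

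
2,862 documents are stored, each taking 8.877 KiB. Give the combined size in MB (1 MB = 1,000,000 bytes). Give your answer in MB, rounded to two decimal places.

Total = 2,862 × 8.877 KiB = 25405.974 KiB
= 25405.974 × 1,024 bytes = 26,015,717.376 bytes
1 MB = 1,000,000 bytes
26,015,717.376 / 1,000,000 = 26.02 MB

26.02 MB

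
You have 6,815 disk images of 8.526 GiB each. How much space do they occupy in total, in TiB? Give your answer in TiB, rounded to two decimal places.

56.74 TiB

Total = 6,815 × 8.526 GiB = 58104.69 GiB
= 58104.69 × 1,073,741,824 bytes = 62,389,435,823,554.56 bytes
1 TiB = 1,099,511,627,776 bytes
62,389,435,823,554.56 / 1,099,511,627,776 = 56.74 TiB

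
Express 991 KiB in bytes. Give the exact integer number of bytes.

991 × 1,024 = 1,014,784 bytes  (1 KiB = 2^10 bytes)

1,014,784 bytes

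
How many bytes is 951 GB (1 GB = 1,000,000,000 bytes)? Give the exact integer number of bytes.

951 × 1,000,000,000 = 951,000,000,000 bytes  (1 GB = 10^9 bytes)

951,000,000,000 bytes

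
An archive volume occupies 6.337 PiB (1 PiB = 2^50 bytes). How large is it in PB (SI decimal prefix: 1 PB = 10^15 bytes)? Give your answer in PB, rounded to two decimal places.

6.337 PiB = 6.337 × 2^50 bytes = 7,134,827,709,661,708.288 bytes
1 PB = 1,000,000,000,000,000 bytes
7,134,827,709,661,708.288 / 1,000,000,000,000,000 = 7.13 PB

7.13 PB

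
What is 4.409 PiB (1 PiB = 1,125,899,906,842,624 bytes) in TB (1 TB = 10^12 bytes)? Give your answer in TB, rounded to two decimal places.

4,964.09 TB

4.409 PiB = 4.409 × 2^50 bytes = 4,964,092,689,269,129.216 bytes
1 TB = 1,000,000,000,000 bytes
4,964,092,689,269,129.216 / 1,000,000,000,000 = 4,964.09 TB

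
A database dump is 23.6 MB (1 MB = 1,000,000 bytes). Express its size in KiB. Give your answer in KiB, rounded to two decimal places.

23,046.88 KiB

23.6 MB × 1,000,000 bytes/MB = 23,600,000 bytes
1 KiB = 1,024 bytes
23,600,000 / 1,024 = 23,046.88 KiB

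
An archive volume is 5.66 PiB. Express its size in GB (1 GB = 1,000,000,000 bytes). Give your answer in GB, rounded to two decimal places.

5.66 PiB = 5.66 × 2^50 bytes = 6,372,593,472,729,251.84 bytes
1 GB = 1,000,000,000 bytes
6,372,593,472,729,251.84 / 1,000,000,000 = 6,372,593.47 GB

6,372,593.47 GB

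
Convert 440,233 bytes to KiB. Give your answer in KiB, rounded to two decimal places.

440,233 bytes given.
1 KiB = 2^10 bytes = 1,024 bytes
440,233 / 1,024 = 429.92 KiB

429.92 KiB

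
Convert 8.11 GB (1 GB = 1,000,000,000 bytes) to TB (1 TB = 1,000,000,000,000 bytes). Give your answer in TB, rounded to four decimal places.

8.11 GB = 8.11 × 10^9 bytes = 8,110,000,000 bytes
1 TB = 10^12 bytes = 1,000,000,000,000 bytes
8,110,000,000 / 1,000,000,000,000 = 0.0081 TB

0.0081 TB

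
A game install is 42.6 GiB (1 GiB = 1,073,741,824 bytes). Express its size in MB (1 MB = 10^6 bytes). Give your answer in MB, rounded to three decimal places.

45,741.402 MB

42.6 GiB = 42.6 × 2^30 bytes = 45,741,401,702.4 bytes
1 MB = 1,000,000 bytes
45,741,401,702.4 / 1,000,000 = 45,741.402 MB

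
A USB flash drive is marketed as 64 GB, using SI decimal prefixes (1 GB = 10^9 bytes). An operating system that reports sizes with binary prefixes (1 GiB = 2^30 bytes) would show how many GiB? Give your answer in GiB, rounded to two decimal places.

59.60 GiB

64 GB = 64 × 10^9 bytes = 64,000,000,000 bytes
1 GiB = 1,073,741,824 bytes
64,000,000,000 / 1,073,741,824 = 59.60 GiB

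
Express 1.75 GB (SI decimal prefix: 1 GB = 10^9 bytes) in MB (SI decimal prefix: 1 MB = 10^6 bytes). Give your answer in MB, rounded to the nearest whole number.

1.75 GB = 1.75 × 10^9 bytes = 1,750,000,000 bytes
1 MB = 10^6 bytes = 1,000,000 bytes
1,750,000,000 / 1,000,000 = 1,750 MB

1,750 MB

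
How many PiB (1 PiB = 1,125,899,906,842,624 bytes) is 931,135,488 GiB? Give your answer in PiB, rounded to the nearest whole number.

931,135,488 GiB = 931,135,488 × 2^30 bytes = 999,799,117,276,250,112 bytes
1 PiB = 1,125,899,906,842,624 bytes
999,799,117,276,250,112 / 1,125,899,906,842,624 = 888 PiB

888 PiB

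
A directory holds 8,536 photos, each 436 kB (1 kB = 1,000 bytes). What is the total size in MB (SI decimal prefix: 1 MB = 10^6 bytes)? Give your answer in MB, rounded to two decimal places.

Total = 8,536 × 436 kB = 3,721,696 kB
= 3,721,696 × 1,000 bytes = 3,721,696,000 bytes
1 MB = 1,000,000 bytes
3,721,696,000 / 1,000,000 = 3,721.70 MB

3,721.70 MB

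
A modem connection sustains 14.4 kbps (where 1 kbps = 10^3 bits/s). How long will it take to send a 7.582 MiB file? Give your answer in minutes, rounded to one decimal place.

7.582 MiB = 7,950,303.232 bytes = 63,602,425.856 bits
14.4 kbps = 14,400 bits/s
time = 63,602,425.856 / 14,400 = 4,416.84 s
4,416.84 s / 60 = 73.6 minutes

73.6 minutes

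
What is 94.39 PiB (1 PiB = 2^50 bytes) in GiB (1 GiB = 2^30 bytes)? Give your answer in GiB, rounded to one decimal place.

94.39 PiB × 1,125,899,906,842,624 bytes/PiB = 106,273,692,206,875,279.36 bytes
1 GiB = 2^30 bytes = 1,073,741,824 bytes
106,273,692,206,875,279.36 / 1,073,741,824 = 98,975,088.6 GiB

98,975,088.6 GiB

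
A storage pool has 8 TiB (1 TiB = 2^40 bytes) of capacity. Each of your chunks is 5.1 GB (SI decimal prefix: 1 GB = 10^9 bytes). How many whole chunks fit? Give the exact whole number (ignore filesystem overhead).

1,724

Capacity: 8 TiB = 8,796,093,022,208 bytes
Per item: 5.1 GB = 5,100,000,000 bytes
⌊8,796,093,022,208 / 5,100,000,000⌋ = 1,724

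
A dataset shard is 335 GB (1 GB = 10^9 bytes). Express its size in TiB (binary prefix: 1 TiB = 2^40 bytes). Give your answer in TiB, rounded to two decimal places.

0.30 TiB

335 GB × 1,000,000,000 bytes/GB = 335,000,000,000 bytes
1 TiB = 1,099,511,627,776 bytes
335,000,000,000 / 1,099,511,627,776 = 0.30 TiB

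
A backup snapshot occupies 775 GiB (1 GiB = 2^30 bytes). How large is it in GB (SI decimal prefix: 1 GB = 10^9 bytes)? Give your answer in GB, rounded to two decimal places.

832.15 GB

775 GiB = 775 × 2^30 bytes = 832,149,913,600 bytes
1 GB = 10^9 bytes = 1,000,000,000 bytes
832,149,913,600 / 1,000,000,000 = 832.15 GB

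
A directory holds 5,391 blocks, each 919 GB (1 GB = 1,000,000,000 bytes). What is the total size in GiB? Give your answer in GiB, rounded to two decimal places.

4,614,078.44 GiB

Total = 5,391 × 919 GB = 4,954,329 GB
= 4,954,329 × 1,000,000,000 bytes = 4,954,329,000,000,000 bytes
1 GiB = 1,073,741,824 bytes
4,954,329,000,000,000 / 1,073,741,824 = 4,614,078.44 GiB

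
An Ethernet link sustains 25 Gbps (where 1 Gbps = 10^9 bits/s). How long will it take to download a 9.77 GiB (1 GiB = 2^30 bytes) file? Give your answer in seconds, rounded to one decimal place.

9.77 GiB = 10,490,457,620.48 bytes = 83,923,660,963.84 bits
25 Gbps = 25,000,000,000 bits/s
time = 83,923,660,963.84 / 25,000,000,000 = 3.4 s

3.4 seconds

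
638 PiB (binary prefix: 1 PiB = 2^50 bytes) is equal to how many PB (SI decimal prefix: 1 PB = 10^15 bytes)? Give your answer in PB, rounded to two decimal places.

638 PiB × 1,125,899,906,842,624 bytes/PiB = 718,324,140,565,594,112 bytes
1 PB = 1,000,000,000,000,000 bytes
718,324,140,565,594,112 / 1,000,000,000,000,000 = 718.32 PB

718.32 PB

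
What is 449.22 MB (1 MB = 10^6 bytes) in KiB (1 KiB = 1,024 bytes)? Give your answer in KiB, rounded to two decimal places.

438,691.41 KiB

449.22 MB = 449.22 × 10^6 bytes = 449,220,000 bytes
1 KiB = 2^10 bytes = 1,024 bytes
449,220,000 / 1,024 = 438,691.41 KiB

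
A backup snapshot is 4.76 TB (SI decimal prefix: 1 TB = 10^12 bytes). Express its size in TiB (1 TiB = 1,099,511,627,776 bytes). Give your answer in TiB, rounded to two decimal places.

4.33 TiB

4.76 TB = 4.76 × 10^12 bytes = 4,760,000,000,000 bytes
1 TiB = 1,099,511,627,776 bytes
4,760,000,000,000 / 1,099,511,627,776 = 4.33 TiB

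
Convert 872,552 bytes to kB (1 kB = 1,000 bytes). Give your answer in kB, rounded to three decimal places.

872,552 bytes given.
1 kB = 1,000 bytes
872,552 / 1,000 = 872.552 kB

872.552 kB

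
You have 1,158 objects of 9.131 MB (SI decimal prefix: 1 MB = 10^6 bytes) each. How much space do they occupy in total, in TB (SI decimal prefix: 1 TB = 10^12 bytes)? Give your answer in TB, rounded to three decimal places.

Total = 1,158 × 9.131 MB = 10573.698 MB
= 10573.698 × 1,000,000 bytes = 10,573,698,000 bytes
1 TB = 1,000,000,000,000 bytes
10,573,698,000 / 1,000,000,000,000 = 0.011 TB

0.011 TB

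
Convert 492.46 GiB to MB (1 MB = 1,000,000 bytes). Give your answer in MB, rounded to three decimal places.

528,774.899 MB

492.46 GiB = 492.46 × 2^30 bytes = 528,774,898,647.04 bytes
1 MB = 10^6 bytes = 1,000,000 bytes
528,774,898,647.04 / 1,000,000 = 528,774.899 MB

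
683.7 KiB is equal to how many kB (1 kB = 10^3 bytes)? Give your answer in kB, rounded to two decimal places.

683.7 KiB × 1,024 bytes/KiB = 700,108.8 bytes
1 kB = 1,000 bytes
700,108.8 / 1,000 = 700.11 kB

700.11 kB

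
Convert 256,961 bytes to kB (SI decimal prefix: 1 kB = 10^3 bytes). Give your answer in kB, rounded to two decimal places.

256.96 kB

256,961 bytes given.
1 kB = 1,000 bytes
256,961 / 1,000 = 256.96 kB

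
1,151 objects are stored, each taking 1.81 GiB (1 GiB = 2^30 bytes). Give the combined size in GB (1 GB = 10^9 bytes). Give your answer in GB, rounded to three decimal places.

Total = 1,151 × 1.81 GiB = 2083.31 GiB
= 2083.31 × 1,073,741,824 bytes = 2,236,937,079,357.44 bytes
1 GB = 1,000,000,000 bytes
2,236,937,079,357.44 / 1,000,000,000 = 2,236.937 GB

2,236.937 GB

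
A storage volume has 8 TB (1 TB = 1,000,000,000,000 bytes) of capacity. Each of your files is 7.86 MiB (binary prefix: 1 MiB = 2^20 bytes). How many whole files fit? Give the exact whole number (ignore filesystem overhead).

Capacity: 8 TB = 8,000,000,000,000 bytes
Per item: 7.86 MiB = 8,241,807.36 bytes
⌊8,000,000,000,000 / 8,241,807.36⌋ = 970,660

970,660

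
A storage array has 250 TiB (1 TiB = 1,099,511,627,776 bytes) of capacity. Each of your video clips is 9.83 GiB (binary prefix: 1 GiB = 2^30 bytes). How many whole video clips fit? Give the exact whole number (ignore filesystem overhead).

Capacity: 250 TiB = 274,877,906,944,000 bytes
Per item: 9.83 GiB = 10,554,882,129.92 bytes
⌊274,877,906,944,000 / 10,554,882,129.92⌋ = 26,042

26,042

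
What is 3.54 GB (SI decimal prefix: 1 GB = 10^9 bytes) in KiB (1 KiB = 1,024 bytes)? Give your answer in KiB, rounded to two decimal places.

3.54 GB = 3.54 × 10^9 bytes = 3,540,000,000 bytes
1 KiB = 1,024 bytes
3,540,000,000 / 1,024 = 3,457,031.25 KiB

3,457,031.25 KiB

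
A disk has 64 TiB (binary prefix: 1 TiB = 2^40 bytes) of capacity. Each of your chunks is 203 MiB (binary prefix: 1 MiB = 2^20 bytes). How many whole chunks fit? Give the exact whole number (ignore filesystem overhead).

330,585

Capacity: 64 TiB = 70,368,744,177,664 bytes
Per item: 203 MiB = 212,860,928 bytes
⌊70,368,744,177,664 / 212,860,928⌋ = 330,585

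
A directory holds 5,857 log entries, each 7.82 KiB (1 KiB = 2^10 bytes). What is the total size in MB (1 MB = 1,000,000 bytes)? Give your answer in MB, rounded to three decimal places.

Total = 5,857 × 7.82 KiB = 45801.74 KiB
= 45801.74 × 1,024 bytes = 46,900,981.76 bytes
1 MB = 1,000,000 bytes
46,900,981.76 / 1,000,000 = 46.901 MB

46.901 MB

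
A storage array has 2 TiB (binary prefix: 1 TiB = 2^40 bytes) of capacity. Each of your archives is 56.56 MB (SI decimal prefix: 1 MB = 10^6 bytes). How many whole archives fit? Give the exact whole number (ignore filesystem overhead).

38,879

Capacity: 2 TiB = 2,199,023,255,552 bytes
Per item: 56.56 MB = 56,560,000 bytes
⌊2,199,023,255,552 / 56,560,000⌋ = 38,879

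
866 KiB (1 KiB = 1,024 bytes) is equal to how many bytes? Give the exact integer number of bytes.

866 × 1,024 = 886,784 bytes

886,784 bytes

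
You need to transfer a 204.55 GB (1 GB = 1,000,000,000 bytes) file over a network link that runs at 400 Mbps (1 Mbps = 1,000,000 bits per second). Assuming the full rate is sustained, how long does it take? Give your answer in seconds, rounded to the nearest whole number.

204.55 GB = 204,550,000,000 bytes = 1,636,400,000,000 bits
400 Mbps = 400,000,000 bits/s
time = 1,636,400,000,000 / 400,000,000 = 4,091 s

4,091 seconds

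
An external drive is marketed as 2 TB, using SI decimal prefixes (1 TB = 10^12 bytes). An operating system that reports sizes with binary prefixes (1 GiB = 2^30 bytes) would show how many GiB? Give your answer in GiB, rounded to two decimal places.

2 TB = 2 × 10^12 bytes = 2,000,000,000,000 bytes
1 GiB = 2^30 bytes = 1,073,741,824 bytes
2,000,000,000,000 / 1,073,741,824 = 1,862.65 GiB

1,862.65 GiB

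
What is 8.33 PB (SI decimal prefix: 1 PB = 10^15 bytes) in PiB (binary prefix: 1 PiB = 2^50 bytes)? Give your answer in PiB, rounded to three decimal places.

8.33 PB × 1,000,000,000,000,000 bytes/PB = 8,330,000,000,000,000 bytes
1 PiB = 1,125,899,906,842,624 bytes
8,330,000,000,000,000 / 1,125,899,906,842,624 = 7.399 PiB

7.399 PiB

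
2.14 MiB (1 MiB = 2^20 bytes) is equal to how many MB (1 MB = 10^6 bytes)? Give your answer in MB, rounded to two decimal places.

2.14 MiB × 1,048,576 bytes/MiB = 2,243,952.64 bytes
1 MB = 10^6 bytes = 1,000,000 bytes
2,243,952.64 / 1,000,000 = 2.24 MB

2.24 MB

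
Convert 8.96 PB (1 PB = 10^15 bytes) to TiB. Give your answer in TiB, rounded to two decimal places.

8,149.07 TiB

8.96 PB = 8.96 × 10^15 bytes = 8,960,000,000,000,000 bytes
1 TiB = 1,099,511,627,776 bytes
8,960,000,000,000,000 / 1,099,511,627,776 = 8,149.07 TiB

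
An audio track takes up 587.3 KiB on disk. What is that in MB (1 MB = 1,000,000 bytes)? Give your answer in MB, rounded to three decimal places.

0.601 MB

587.3 KiB = 587.3 × 2^10 bytes = 601,395.2 bytes
1 MB = 10^6 bytes = 1,000,000 bytes
601,395.2 / 1,000,000 = 0.601 MB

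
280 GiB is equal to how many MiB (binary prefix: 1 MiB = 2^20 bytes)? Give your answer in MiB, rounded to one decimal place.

286,720.0 MiB

280 GiB = 280 × 2^30 bytes = 300,647,710,720 bytes
1 MiB = 2^20 bytes = 1,048,576 bytes
300,647,710,720 / 1,048,576 = 286,720.0 MiB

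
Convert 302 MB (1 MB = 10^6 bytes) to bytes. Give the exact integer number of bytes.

302,000,000 bytes

302 × 1,000,000 = 302,000,000 bytes  (1 MB = 10^6 bytes)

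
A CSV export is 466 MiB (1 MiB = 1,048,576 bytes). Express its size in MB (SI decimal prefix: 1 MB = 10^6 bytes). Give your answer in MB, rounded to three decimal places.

466 MiB = 466 × 2^20 bytes = 488,636,416 bytes
1 MB = 1,000,000 bytes
488,636,416 / 1,000,000 = 488.636 MB

488.636 MB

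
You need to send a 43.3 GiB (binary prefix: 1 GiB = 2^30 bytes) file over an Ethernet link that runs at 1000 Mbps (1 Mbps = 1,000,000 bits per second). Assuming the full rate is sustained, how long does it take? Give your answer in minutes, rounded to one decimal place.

43.3 GiB = 46,493,020,979.2 bytes = 371,944,167,833.6 bits
1000 Mbps = 1,000,000,000 bits/s
time = 371,944,167,833.6 / 1,000,000,000 = 371.94 s
371.94 s / 60 = 6.2 minutes

6.2 minutes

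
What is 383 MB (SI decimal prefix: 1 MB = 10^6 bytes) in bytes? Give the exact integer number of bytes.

383 × 1,000,000 = 383,000,000 bytes  (1 MB = 10^6 bytes)

383,000,000 bytes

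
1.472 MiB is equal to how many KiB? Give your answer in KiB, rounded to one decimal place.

1,507.3 KiB

1.472 MiB × 1,048,576 bytes/MiB = 1,543,503.872 bytes
1 KiB = 2^10 bytes = 1,024 bytes
1,543,503.872 / 1,024 = 1,507.3 KiB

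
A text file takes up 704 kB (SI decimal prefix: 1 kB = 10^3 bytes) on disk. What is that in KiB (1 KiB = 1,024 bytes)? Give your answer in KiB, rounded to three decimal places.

704 kB = 704 × 10^3 bytes = 704,000 bytes
1 KiB = 2^10 bytes = 1,024 bytes
704,000 / 1,024 = 687.500 KiB

687.500 KiB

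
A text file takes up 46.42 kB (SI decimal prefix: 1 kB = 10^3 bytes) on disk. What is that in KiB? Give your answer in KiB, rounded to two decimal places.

45.33 KiB

46.42 kB = 46.42 × 10^3 bytes = 46,420 bytes
1 KiB = 1,024 bytes
46,420 / 1,024 = 45.33 KiB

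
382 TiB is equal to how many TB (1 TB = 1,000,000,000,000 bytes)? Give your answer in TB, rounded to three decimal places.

382 TiB = 382 × 2^40 bytes = 420,013,441,810,432 bytes
1 TB = 10^12 bytes = 1,000,000,000,000 bytes
420,013,441,810,432 / 1,000,000,000,000 = 420.013 TB

420.013 TB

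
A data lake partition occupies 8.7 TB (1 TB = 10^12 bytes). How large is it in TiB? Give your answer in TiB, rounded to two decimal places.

8.7 TB = 8.7 × 10^12 bytes = 8,700,000,000,000 bytes
1 TiB = 1,099,511,627,776 bytes
8,700,000,000,000 / 1,099,511,627,776 = 7.91 TiB

7.91 TiB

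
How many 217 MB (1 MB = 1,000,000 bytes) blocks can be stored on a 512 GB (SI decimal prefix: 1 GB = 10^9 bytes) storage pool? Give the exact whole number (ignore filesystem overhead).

Capacity: 512 GB = 512,000,000,000 bytes
Per item: 217 MB = 217,000,000 bytes
⌊512,000,000,000 / 217,000,000⌋ = 2,359

2,359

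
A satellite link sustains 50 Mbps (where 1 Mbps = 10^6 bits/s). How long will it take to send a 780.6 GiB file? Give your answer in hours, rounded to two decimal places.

37.25 hours

780.6 GiB = 838,162,867,814.4 bytes = 6,705,302,942,515.2 bits
50 Mbps = 50,000,000 bits/s
time = 6,705,302,942,515.2 / 50,000,000 = 134,106.0589 s
134,106.0589 s / 3600 = 37.25 hours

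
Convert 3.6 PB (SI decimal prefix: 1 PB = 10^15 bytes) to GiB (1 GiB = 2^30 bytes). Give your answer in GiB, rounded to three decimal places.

3,352,761.269 GiB

3.6 PB = 3.6 × 10^15 bytes = 3,600,000,000,000,000 bytes
1 GiB = 2^30 bytes = 1,073,741,824 bytes
3,600,000,000,000,000 / 1,073,741,824 = 3,352,761.269 GiB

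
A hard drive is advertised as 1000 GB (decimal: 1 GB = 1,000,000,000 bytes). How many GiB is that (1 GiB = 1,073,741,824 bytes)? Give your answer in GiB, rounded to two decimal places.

931.32 GiB

1000 GB = 1000 × 10^9 bytes = 1,000,000,000,000 bytes
1 GiB = 1,073,741,824 bytes
1,000,000,000,000 / 1,073,741,824 = 931.32 GiB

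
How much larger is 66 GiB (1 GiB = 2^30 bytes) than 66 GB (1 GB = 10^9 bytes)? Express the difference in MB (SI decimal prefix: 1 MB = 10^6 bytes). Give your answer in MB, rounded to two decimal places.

4,866.96 MB

66 GiB = 66 × 1,073,741,824 = 70,866,960,384 bytes
66 GB = 66 × 1,000,000,000 = 66,000,000,000 bytes
difference = 4,866,960,384 bytes
4,866,960,384 / 1,000,000 = 4,866.96 MB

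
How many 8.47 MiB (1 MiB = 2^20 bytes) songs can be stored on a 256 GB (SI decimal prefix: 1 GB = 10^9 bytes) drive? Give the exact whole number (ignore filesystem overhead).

Capacity: 256 GB = 256,000,000,000 bytes
Per item: 8.47 MiB = 8,881,438.72 bytes
⌊256,000,000,000 / 8,881,438.72⌋ = 28,824

28,824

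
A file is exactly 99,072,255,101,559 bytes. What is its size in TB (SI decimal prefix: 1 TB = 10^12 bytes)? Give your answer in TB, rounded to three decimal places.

99.072 TB

99,072,255,101,559 bytes given.
1 TB = 10^12 bytes = 1,000,000,000,000 bytes
99,072,255,101,559 / 1,000,000,000,000 = 99.072 TB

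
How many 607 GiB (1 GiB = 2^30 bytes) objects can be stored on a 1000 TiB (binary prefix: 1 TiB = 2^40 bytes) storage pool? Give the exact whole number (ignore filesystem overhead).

Capacity: 1000 TiB = 1,099,511,627,776,000 bytes
Per item: 607 GiB = 651,761,287,168 bytes
⌊1,099,511,627,776,000 / 651,761,287,168⌋ = 1,686

1,686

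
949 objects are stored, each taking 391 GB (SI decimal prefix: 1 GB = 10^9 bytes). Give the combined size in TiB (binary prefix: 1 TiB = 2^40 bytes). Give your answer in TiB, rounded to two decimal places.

Total = 949 × 391 GB = 371,059 GB
= 371,059 × 1,000,000,000 bytes = 371,059,000,000,000 bytes
1 TiB = 1,099,511,627,776 bytes
371,059,000,000,000 / 1,099,511,627,776 = 337.48 TiB

337.48 TiB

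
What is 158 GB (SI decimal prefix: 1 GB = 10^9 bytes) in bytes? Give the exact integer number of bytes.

158 × 1,000,000,000 = 158,000,000,000 bytes  (1 GB = 10^9 bytes)

158,000,000,000 bytes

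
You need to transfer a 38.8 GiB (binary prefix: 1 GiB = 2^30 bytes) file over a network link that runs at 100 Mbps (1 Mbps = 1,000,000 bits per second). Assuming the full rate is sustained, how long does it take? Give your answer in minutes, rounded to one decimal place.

38.8 GiB = 41,661,182,771.2 bytes = 333,289,462,169.6 bits
100 Mbps = 100,000,000 bits/s
time = 333,289,462,169.6 / 100,000,000 = 3,332.89 s
3,332.89 s / 60 = 55.5 minutes

55.5 minutes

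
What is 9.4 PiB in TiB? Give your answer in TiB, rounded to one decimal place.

9,625.6 TiB

9.4 PiB = 9.4 × 2^50 bytes = 10,583,459,124,320,665.6 bytes
1 TiB = 1,099,511,627,776 bytes
10,583,459,124,320,665.6 / 1,099,511,627,776 = 9,625.6 TiB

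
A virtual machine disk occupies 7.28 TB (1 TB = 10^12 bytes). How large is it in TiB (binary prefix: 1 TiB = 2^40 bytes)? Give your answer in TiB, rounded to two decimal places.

7.28 TB × 1,000,000,000,000 bytes/TB = 7,280,000,000,000 bytes
1 TiB = 1,099,511,627,776 bytes
7,280,000,000,000 / 1,099,511,627,776 = 6.62 TiB

6.62 TiB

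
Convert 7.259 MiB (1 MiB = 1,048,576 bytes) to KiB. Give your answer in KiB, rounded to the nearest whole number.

7,433 KiB

7.259 MiB × 1,048,576 bytes/MiB = 7,611,613.184 bytes
1 KiB = 1,024 bytes
7,611,613.184 / 1,024 = 7,433 KiB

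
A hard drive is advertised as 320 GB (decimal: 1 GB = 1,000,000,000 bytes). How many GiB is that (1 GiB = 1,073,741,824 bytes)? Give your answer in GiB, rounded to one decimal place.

320 GB = 320 × 10^9 bytes = 320,000,000,000 bytes
1 GiB = 1,073,741,824 bytes
320,000,000,000 / 1,073,741,824 = 298.0 GiB

298.0 GiB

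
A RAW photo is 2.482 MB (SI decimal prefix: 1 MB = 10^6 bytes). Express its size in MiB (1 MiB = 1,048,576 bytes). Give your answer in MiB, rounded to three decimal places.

2.482 MB = 2.482 × 10^6 bytes = 2,482,000 bytes
1 MiB = 2^20 bytes = 1,048,576 bytes
2,482,000 / 1,048,576 = 2.367 MiB

2.367 MiB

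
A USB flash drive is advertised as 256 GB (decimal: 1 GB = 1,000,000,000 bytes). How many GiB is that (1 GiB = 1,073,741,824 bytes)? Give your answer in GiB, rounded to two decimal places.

256 GB × 1,000,000,000 bytes/GB = 256,000,000,000 bytes
1 GiB = 2^30 bytes = 1,073,741,824 bytes
256,000,000,000 / 1,073,741,824 = 238.42 GiB

238.42 GiB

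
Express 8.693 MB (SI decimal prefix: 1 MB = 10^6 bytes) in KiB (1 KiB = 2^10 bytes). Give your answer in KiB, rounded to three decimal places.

8,489.258 KiB

8.693 MB × 1,000,000 bytes/MB = 8,693,000 bytes
1 KiB = 1,024 bytes
8,693,000 / 1,024 = 8,489.258 KiB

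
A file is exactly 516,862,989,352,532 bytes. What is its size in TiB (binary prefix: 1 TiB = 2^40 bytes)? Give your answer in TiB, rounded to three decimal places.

470.084 TiB

516,862,989,352,532 bytes given.
1 TiB = 1,099,511,627,776 bytes
516,862,989,352,532 / 1,099,511,627,776 = 470.084 TiB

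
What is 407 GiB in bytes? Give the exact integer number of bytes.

407 × 1,073,741,824 = 437,012,922,368 bytes  (1 GiB = 2^30 bytes)

437,012,922,368 bytes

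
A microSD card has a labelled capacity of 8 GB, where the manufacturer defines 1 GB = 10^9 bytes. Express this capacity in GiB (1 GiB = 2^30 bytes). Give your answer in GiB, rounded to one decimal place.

7.5 GiB

8 GB = 8 × 10^9 bytes = 8,000,000,000 bytes
1 GiB = 1,073,741,824 bytes
8,000,000,000 / 1,073,741,824 = 7.5 GiB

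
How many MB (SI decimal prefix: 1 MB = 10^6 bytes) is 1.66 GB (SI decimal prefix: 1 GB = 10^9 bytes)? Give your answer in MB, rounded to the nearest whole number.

1.66 GB = 1.66 × 10^9 bytes = 1,660,000,000 bytes
1 MB = 10^6 bytes = 1,000,000 bytes
1,660,000,000 / 1,000,000 = 1,660 MB

1,660 MB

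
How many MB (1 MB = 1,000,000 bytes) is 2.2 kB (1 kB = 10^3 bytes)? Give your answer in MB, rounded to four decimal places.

2.2 kB × 1,000 bytes/kB = 2,200 bytes
1 MB = 1,000,000 bytes
2,200 / 1,000,000 = 0.0022 MB

0.0022 MB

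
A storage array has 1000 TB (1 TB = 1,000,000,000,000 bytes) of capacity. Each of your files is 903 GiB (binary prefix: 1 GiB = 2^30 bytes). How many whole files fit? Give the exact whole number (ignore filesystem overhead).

1,031

Capacity: 1000 TB = 1,000,000,000,000,000 bytes
Per item: 903 GiB = 969,588,867,072 bytes
⌊1,000,000,000,000,000 / 969,588,867,072⌋ = 1,031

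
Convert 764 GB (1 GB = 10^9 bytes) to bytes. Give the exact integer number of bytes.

764 × 1,000,000,000 = 764,000,000,000 bytes

764,000,000,000 bytes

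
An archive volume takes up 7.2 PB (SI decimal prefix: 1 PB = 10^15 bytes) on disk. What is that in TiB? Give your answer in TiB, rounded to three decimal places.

6,548.362 TiB

7.2 PB = 7.2 × 10^15 bytes = 7,200,000,000,000,000 bytes
1 TiB = 2^40 bytes = 1,099,511,627,776 bytes
7,200,000,000,000,000 / 1,099,511,627,776 = 6,548.362 TiB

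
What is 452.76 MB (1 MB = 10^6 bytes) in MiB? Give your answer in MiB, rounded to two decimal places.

452.76 MB = 452.76 × 10^6 bytes = 452,760,000 bytes
1 MiB = 1,048,576 bytes
452,760,000 / 1,048,576 = 431.79 MiB

431.79 MiB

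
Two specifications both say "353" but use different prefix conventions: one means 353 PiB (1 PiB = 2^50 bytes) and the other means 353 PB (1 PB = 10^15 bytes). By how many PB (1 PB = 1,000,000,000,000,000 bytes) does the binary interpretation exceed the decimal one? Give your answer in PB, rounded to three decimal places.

353 PiB = 353 × 1,125,899,906,842,624 = 397,442,667,115,446,272 bytes
353 PB = 353 × 1,000,000,000,000,000 = 353,000,000,000,000,000 bytes
difference = 44,442,667,115,446,272 bytes
44,442,667,115,446,272 / 1,000,000,000,000,000 = 44.443 PB

44.443 PB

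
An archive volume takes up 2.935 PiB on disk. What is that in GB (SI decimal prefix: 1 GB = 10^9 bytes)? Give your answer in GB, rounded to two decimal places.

2.935 PiB = 2.935 × 2^50 bytes = 3,304,516,226,583,101.44 bytes
1 GB = 10^9 bytes = 1,000,000,000 bytes
3,304,516,226,583,101.44 / 1,000,000,000 = 3,304,516.23 GB

3,304,516.23 GB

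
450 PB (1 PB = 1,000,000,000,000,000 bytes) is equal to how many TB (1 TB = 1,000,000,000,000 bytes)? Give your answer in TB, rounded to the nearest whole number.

450,000 TB

450 PB = 450 × 10^15 bytes = 450,000,000,000,000,000 bytes
1 TB = 10^12 bytes = 1,000,000,000,000 bytes
450,000,000,000,000,000 / 1,000,000,000,000 = 450,000 TB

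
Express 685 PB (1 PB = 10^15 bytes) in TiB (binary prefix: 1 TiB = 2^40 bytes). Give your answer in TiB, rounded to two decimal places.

685 PB = 685 × 10^15 bytes = 685,000,000,000,000,000 bytes
1 TiB = 1,099,511,627,776 bytes
685,000,000,000,000,000 / 1,099,511,627,776 = 623,003.87 TiB

623,003.87 TiB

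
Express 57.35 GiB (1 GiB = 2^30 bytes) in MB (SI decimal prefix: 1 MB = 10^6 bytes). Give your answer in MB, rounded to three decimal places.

61,579.094 MB

57.35 GiB × 1,073,741,824 bytes/GiB = 61,579,093,606.4 bytes
1 MB = 1,000,000 bytes
61,579,093,606.4 / 1,000,000 = 61,579.094 MB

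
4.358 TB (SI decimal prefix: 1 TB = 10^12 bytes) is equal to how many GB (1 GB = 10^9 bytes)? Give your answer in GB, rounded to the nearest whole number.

4.358 TB × 1,000,000,000,000 bytes/TB = 4,358,000,000,000 bytes
1 GB = 10^9 bytes = 1,000,000,000 bytes
4,358,000,000,000 / 1,000,000,000 = 4,358 GB

4,358 GB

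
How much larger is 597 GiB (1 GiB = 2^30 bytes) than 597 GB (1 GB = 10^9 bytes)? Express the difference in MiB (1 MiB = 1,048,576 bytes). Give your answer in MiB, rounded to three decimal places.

597 GiB = 597 × 1,073,741,824 = 641,023,868,928 bytes
597 GB = 597 × 1,000,000,000 = 597,000,000,000 bytes
difference = 44,023,868,928 bytes
44,023,868,928 / 1,048,576 = 41,984.433 MiB

41,984.433 MiB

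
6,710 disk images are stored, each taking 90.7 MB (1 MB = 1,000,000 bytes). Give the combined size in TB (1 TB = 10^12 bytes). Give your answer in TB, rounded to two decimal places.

Total = 6,710 × 90.7 MB = 608,597 MB
= 608,597 × 1,000,000 bytes = 608,597,000,000 bytes
1 TB = 1,000,000,000,000 bytes
608,597,000,000 / 1,000,000,000,000 = 0.61 TB

0.61 TB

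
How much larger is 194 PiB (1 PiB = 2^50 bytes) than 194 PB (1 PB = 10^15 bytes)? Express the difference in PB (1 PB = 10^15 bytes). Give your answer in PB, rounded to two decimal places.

24.42 PB

194 PiB = 194 × 1,125,899,906,842,624 = 218,424,581,927,469,056 bytes
194 PB = 194 × 1,000,000,000,000,000 = 194,000,000,000,000,000 bytes
difference = 24,424,581,927,469,056 bytes
24,424,581,927,469,056 / 1,000,000,000,000,000 = 24.42 PB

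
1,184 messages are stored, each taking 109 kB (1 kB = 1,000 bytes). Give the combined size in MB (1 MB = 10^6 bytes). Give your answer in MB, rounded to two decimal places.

Total = 1,184 × 109 kB = 129,056 kB
= 129,056 × 1,000 bytes = 129,056,000 bytes
1 MB = 1,000,000 bytes
129,056,000 / 1,000,000 = 129.06 MB

129.06 MB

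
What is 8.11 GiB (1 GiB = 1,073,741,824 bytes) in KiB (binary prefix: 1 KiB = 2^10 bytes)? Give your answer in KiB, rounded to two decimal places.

8,503,951.36 KiB

8.11 GiB × 1,073,741,824 bytes/GiB = 8,708,046,192.64 bytes
1 KiB = 2^10 bytes = 1,024 bytes
8,708,046,192.64 / 1,024 = 8,503,951.36 KiB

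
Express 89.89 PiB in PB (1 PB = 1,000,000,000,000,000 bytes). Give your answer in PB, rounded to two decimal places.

89.89 PiB = 89.89 × 2^50 bytes = 101,207,142,626,083,471.36 bytes
1 PB = 10^15 bytes = 1,000,000,000,000,000 bytes
101,207,142,626,083,471.36 / 1,000,000,000,000,000 = 101.21 PB

101.21 PB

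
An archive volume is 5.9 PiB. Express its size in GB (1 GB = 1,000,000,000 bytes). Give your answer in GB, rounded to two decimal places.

6,642,809.45 GB

5.9 PiB = 5.9 × 2^50 bytes = 6,642,809,450,371,481.6 bytes
1 GB = 1,000,000,000 bytes
6,642,809,450,371,481.6 / 1,000,000,000 = 6,642,809.45 GB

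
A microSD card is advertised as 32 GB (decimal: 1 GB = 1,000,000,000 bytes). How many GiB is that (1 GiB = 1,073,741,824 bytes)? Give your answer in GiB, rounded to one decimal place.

29.8 GiB

32 GB × 1,000,000,000 bytes/GB = 32,000,000,000 bytes
1 GiB = 2^30 bytes = 1,073,741,824 bytes
32,000,000,000 / 1,073,741,824 = 29.8 GiB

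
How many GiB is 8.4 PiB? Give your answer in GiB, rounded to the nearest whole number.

8,808,038 GiB

8.4 PiB × 1,125,899,906,842,624 bytes/PiB = 9,457,559,217,478,041.6 bytes
1 GiB = 2^30 bytes = 1,073,741,824 bytes
9,457,559,217,478,041.6 / 1,073,741,824 = 8,808,038 GiB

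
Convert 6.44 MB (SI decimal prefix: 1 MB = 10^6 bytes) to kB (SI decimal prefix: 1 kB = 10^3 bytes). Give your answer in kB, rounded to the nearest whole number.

6.44 MB = 6.44 × 10^6 bytes = 6,440,000 bytes
1 kB = 1,000 bytes
6,440,000 / 1,000 = 6,440 kB

6,440 kB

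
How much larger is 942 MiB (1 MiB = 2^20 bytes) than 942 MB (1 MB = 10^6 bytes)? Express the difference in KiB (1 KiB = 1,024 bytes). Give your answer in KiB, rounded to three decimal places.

942 MiB = 942 × 1,048,576 = 987,758,592 bytes
942 MB = 942 × 1,000,000 = 942,000,000 bytes
difference = 45,758,592 bytes
45,758,592 / 1,024 = 44,686.125 KiB

44,686.125 KiB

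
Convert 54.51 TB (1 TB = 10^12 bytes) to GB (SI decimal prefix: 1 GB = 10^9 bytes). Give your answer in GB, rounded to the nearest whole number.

54,510 GB

54.51 TB = 54.51 × 10^12 bytes = 54,510,000,000,000 bytes
1 GB = 10^9 bytes = 1,000,000,000 bytes
54,510,000,000,000 / 1,000,000,000 = 54,510 GB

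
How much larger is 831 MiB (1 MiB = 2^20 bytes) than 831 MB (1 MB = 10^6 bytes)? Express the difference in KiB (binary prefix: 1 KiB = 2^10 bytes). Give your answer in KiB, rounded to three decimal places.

39,420.563 KiB

831 MiB = 831 × 1,048,576 = 871,366,656 bytes
831 MB = 831 × 1,000,000 = 831,000,000 bytes
difference = 40,366,656 bytes
40,366,656 / 1,024 = 39,420.563 KiB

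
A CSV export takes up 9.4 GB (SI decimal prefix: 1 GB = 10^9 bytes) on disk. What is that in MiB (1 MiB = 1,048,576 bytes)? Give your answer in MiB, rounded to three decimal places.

8,964.539 MiB

9.4 GB = 9.4 × 10^9 bytes = 9,400,000,000 bytes
1 MiB = 1,048,576 bytes
9,400,000,000 / 1,048,576 = 8,964.539 MiB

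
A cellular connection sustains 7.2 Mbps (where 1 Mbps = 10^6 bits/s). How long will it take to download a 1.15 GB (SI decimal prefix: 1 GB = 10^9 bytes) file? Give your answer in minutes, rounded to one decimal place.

21.3 minutes

1.15 GB = 1,150,000,000 bytes = 9,200,000,000 bits
7.2 Mbps = 7,200,000 bits/s
time = 9,200,000,000 / 7,200,000 = 1,277.78 s
1,277.78 s / 60 = 21.3 minutes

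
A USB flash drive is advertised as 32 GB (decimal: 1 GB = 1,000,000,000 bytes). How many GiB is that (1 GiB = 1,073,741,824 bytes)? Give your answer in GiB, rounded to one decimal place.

32 GB = 32 × 10^9 bytes = 32,000,000,000 bytes
1 GiB = 2^30 bytes = 1,073,741,824 bytes
32,000,000,000 / 1,073,741,824 = 29.8 GiB

29.8 GiB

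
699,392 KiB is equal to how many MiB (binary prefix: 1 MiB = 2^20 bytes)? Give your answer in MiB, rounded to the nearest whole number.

683 MiB

699,392 KiB × 1,024 bytes/KiB = 716,177,408 bytes
1 MiB = 2^20 bytes = 1,048,576 bytes
716,177,408 / 1,048,576 = 683 MiB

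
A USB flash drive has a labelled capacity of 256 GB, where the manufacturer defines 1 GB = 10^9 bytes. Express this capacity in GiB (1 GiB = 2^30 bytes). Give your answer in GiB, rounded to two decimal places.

238.42 GiB

256 GB × 1,000,000,000 bytes/GB = 256,000,000,000 bytes
1 GiB = 1,073,741,824 bytes
256,000,000,000 / 1,073,741,824 = 238.42 GiB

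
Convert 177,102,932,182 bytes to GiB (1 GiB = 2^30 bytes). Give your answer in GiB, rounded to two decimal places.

177,102,932,182 bytes given.
1 GiB = 2^30 bytes = 1,073,741,824 bytes
177,102,932,182 / 1,073,741,824 = 164.94 GiB

164.94 GiB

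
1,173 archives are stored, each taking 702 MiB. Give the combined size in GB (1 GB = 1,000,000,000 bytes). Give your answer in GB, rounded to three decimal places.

Total = 1,173 × 702 MiB = 823,446 MiB
= 823,446 × 1,048,576 bytes = 863,445,712,896 bytes
1 GB = 1,000,000,000 bytes
863,445,712,896 / 1,000,000,000 = 863.446 GB

863.446 GB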